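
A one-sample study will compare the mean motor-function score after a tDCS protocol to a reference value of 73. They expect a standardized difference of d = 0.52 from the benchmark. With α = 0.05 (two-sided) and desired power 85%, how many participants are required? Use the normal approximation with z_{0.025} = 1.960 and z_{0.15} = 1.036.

For a one-sample test: n = ((z_{α/2} + z_β) / d)².
z_{α/2} + z_β = 1.960 + 1.036 = 2.996.
n = (2.996 / 0.52)² = 5.762² = 33.20.
Round up.

n = 34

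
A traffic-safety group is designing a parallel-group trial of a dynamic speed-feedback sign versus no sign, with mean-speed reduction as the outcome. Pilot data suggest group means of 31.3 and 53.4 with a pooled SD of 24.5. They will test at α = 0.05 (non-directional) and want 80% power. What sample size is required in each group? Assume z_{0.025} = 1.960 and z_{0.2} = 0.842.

n = 20 per group

Cohen's d = |M₁ − M₂| / SD_pooled = |31.3 − 53.4| / 24.5 = 22.1 / 24.5 = 0.902.
For two independent groups with equal n: n = 2·((z_{α/2} + z_β) / d)².
z_{α/2} + z_β = 1.960 + 0.842 = 2.802.
n = 2 × (2.802 / 0.902)² = 2 × 3.106² = 2 × 9.65 = 19.3.
Round up to the next whole participant.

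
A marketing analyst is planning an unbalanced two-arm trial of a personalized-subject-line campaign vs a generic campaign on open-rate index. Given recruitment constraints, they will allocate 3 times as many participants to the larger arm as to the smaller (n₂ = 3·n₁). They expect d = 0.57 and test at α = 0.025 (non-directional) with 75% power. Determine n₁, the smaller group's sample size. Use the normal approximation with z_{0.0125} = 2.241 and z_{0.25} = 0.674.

n₁ = 35

With allocation ratio k = n₂/n₁ = 3, Var(x̄₁−x̄₂) = σ²(1/n₁ + 1/(k·n₁)) = σ²·(k+1)/(k·n₁).
So n₁ = (1 + 1/k)·((z_{α/2} + z_β)/d)² = 1.333 × (2.915/0.57)².
n₁ = 1.333 × 26.15 = 34.9.
Round up: n₁ = 35, giving n₂ = 3 × 35 = 105.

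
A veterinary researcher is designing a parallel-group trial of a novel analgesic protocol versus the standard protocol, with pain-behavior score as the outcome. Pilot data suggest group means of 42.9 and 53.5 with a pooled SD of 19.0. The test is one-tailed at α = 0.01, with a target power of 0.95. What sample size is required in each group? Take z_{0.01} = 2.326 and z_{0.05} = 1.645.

Cohen's d = |M₁ − M₂| / SD_pooled = |42.9 − 53.5| / 19.0 = 10.6 / 19.0 = 0.558.
For two independent groups with equal n: n = 2·((z_{α} + z_β) / d)².
z_{α} + z_β = 2.326 + 1.645 = 3.971.
n = 2 × (3.971 / 0.558)² = 2 × 7.116² = 2 × 50.64 = 101.3.
Round up to the next whole participant.

n = 102 per group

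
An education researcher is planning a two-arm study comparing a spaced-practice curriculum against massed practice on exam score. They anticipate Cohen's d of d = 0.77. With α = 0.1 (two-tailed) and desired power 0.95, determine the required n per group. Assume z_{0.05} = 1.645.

n = 37 per group

For two independent groups with equal n: n = 2·((z_{α/2} + z_β) / d)².
z_{α/2} + z_β = 1.645 + 1.645 = 3.290.
n = 2 × (3.290 / 0.77)² = 2 × 4.273² = 2 × 18.26 = 36.5.
Round up to the next whole participant.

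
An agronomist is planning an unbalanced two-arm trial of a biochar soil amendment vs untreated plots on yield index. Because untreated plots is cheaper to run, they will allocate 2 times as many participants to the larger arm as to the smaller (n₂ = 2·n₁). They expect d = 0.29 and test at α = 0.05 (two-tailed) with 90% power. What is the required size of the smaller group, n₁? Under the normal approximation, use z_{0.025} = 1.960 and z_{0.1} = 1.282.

With allocation ratio k = n₂/n₁ = 2, Var(x̄₁−x̄₂) = σ²(1/n₁ + 1/(k·n₁)) = σ²·(k+1)/(k·n₁).
So n₁ = (1 + 1/k)·((z_{α/2} + z_β)/d)² = 1.500 × (3.242/0.29)².
n₁ = 1.500 × 124.98 = 187.5.
Round up: n₁ = 188, giving n₂ = 2 × 188 = 376.

n₁ = 188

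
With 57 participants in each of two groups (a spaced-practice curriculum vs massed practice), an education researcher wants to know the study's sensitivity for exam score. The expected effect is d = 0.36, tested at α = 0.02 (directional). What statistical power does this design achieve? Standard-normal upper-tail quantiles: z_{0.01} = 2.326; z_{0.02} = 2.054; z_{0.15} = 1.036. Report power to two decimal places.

power ≈ 0.45

For two equal groups, power = Φ(d·√(n/2) − z_{α}).
d·√(n/2) = 0.36 × √(57/2) = 0.36 × 5.339 = 1.922.
z_β = 1.922 − 2.054 = -0.132.
Power = Φ(-0.132) = 0.447.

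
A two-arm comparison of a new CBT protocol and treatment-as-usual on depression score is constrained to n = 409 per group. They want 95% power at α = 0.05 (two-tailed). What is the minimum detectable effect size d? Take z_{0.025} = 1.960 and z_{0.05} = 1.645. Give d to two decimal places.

d_min ≈ 0.25

For two independent groups of n = 409 each: d_min = (z_{α/2} + z_β)·√(2/n).
z-sum = 1.960 + 1.645 = 3.605.
d_min = 3.605 × √(2/409) = 3.605 × 0.0699 = 0.252.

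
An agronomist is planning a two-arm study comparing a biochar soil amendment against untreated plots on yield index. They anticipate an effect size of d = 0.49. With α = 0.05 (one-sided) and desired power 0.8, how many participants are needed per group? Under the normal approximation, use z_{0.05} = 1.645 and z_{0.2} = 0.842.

For two independent groups with equal n: n = 2·((z_{α} + z_β) / d)².
z_{α} + z_β = 1.645 + 0.842 = 2.487.
n = 2 × (2.487 / 0.49)² = 2 × 5.076² = 2 × 25.76 = 51.5.
Round up to the next whole participant.

n = 52 per group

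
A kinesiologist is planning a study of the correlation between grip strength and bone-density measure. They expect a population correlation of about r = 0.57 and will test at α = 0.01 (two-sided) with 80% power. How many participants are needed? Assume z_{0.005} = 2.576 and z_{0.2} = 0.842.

n = 31

Fisher's z: C = ½·ln((1+r)/(1−r)) = ½·ln(3.6512) = 0.6475.
n = ((z_{α/2} + z_β)/C)² + 3.
(2.576 + 0.842) / 0.6475 = 3.418 / 0.6475 = 5.279.
n = 5.279² + 3 = 27.87 + 3 = 30.9.
Round up.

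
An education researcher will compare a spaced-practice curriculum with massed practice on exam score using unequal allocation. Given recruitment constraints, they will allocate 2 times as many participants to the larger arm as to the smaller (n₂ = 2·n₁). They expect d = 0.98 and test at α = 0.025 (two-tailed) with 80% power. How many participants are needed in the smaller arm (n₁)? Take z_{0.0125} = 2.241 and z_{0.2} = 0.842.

n₁ = 15

With allocation ratio k = n₂/n₁ = 2, Var(x̄₁−x̄₂) = σ²(1/n₁ + 1/(k·n₁)) = σ²·(k+1)/(k·n₁).
So n₁ = (1 + 1/k)·((z_{α/2} + z_β)/d)² = 1.500 × (3.083/0.98)².
n₁ = 1.500 × 9.90 = 14.8.
Round up: n₁ = 15, giving n₂ = 2 × 15 = 30.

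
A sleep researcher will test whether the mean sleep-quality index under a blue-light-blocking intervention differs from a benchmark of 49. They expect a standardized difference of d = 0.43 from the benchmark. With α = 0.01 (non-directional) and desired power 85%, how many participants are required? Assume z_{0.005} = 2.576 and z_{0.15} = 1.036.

For a one-sample test: n = ((z_{α/2} + z_β) / d)².
z_{α/2} + z_β = 2.576 + 1.036 = 3.612.
n = (3.612 / 0.43)² = 8.400² = 70.56.
Round up.

n = 71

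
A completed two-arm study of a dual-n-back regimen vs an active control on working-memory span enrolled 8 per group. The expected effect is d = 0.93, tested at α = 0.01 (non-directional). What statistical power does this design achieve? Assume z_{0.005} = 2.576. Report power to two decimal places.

For two equal groups, power = Φ(d·√(n/2) − z_{α/2}).
d·√(n/2) = 0.93 × √(8/2) = 0.93 × 2.000 = 1.860.
z_β = 1.860 − 2.576 = -0.716.
Power = Φ(-0.716) = 0.237.

power ≈ 0.24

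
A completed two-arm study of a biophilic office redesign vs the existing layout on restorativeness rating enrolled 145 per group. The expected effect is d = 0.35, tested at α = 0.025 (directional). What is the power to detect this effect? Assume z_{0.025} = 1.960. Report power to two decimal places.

For two equal groups, power = Φ(d·√(n/2) − z_{α}).
d·√(n/2) = 0.35 × √(145/2) = 0.35 × 8.515 = 2.980.
z_β = 2.980 − 1.960 = 1.020.
Power = Φ(1.020) = 0.846.

power ≈ 0.85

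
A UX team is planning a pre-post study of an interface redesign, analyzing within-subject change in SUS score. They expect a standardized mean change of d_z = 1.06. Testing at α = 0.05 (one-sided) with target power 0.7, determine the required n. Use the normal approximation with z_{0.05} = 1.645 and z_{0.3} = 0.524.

For a paired (one-sample on differences) test: n = ((z_{α} + z_β) / d)².
z_{α} + z_β = 1.645 + 0.524 = 2.169.
n = (2.169 / 1.06)² = 2.046² = 4.19.
Round up.

n = 5 pairs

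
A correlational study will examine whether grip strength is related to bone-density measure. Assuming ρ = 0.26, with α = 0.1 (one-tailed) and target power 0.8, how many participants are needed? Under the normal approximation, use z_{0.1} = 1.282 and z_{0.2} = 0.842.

n = 67

Fisher's z: C = ½·ln((1+r)/(1−r)) = ½·ln(1.7027) = 0.2661.
n = ((z_{α} + z_β)/C)² + 3.
(1.282 + 0.842) / 0.2661 = 2.124 / 0.2661 = 7.982.
n = 7.982² + 3 = 63.71 + 3 = 66.7.
Round up.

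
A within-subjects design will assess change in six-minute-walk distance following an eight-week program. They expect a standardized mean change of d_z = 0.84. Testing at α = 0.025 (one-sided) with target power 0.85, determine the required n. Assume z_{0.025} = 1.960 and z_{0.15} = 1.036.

n = 13 pairs

For a paired (one-sample on differences) test: n = ((z_{α} + z_β) / d)².
z_{α} + z_β = 1.960 + 1.036 = 2.996.
n = (2.996 / 0.84)² = 3.567² = 12.72.
Round up.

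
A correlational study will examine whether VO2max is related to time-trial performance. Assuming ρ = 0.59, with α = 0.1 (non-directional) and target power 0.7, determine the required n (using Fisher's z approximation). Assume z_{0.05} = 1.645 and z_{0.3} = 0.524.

n = 14

Fisher's z: C = ½·ln((1+r)/(1−r)) = ½·ln(3.8780) = 0.6777.
n = ((z_{α/2} + z_β)/C)² + 3.
(1.645 + 0.524) / 0.6777 = 2.169 / 0.6777 = 3.201.
n = 3.201² + 3 = 10.24 + 3 = 13.2.
Round up.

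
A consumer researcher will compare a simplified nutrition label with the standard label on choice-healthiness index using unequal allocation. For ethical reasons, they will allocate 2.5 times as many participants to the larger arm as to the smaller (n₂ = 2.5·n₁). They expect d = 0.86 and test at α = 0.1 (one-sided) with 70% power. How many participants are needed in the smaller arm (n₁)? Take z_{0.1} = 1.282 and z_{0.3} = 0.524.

With allocation ratio k = n₂/n₁ = 2.5, Var(x̄₁−x̄₂) = σ²(1/n₁ + 1/(k·n₁)) = σ²·(k+1)/(k·n₁).
So n₁ = (1 + 1/k)·((z_{α} + z_β)/d)² = 1.400 × (1.806/0.86)².
n₁ = 1.400 × 4.41 = 6.2.
Round up: n₁ = 7, giving n₂ = ⌈2.5 × 7⌉ = ⌈17.5⌉ = 18.

n₁ = 7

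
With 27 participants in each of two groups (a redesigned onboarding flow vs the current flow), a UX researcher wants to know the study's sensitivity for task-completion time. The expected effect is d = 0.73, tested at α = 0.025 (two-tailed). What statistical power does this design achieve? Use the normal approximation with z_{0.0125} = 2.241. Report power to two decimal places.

For two equal groups, power = Φ(d·√(n/2) − z_{α/2}).
d·√(n/2) = 0.73 × √(27/2) = 0.73 × 3.674 = 2.682.
z_β = 2.682 − 2.241 = 0.441.
Power = Φ(0.441) = 0.670.

power ≈ 0.67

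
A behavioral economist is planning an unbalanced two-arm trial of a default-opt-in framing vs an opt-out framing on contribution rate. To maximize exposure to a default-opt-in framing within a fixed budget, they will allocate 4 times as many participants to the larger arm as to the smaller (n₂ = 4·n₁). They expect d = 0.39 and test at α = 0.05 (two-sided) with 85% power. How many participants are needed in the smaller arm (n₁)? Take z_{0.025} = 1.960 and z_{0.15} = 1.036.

With allocation ratio k = n₂/n₁ = 4, Var(x̄₁−x̄₂) = σ²(1/n₁ + 1/(k·n₁)) = σ²·(k+1)/(k·n₁).
So n₁ = (1 + 1/k)·((z_{α/2} + z_β)/d)² = 1.250 × (2.996/0.39)².
n₁ = 1.250 × 59.01 = 73.8.
Round up: n₁ = 74, giving n₂ = 4 × 74 = 296.

n₁ = 74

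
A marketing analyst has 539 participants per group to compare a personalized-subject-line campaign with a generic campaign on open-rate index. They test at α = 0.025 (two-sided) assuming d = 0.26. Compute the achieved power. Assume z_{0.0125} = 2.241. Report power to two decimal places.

For two equal groups, power = Φ(d·√(n/2) − z_{α/2}).
d·√(n/2) = 0.26 × √(539/2) = 0.26 × 16.416 = 4.268.
z_β = 4.268 − 2.241 = 2.027.
Power = Φ(2.027) = 0.979.

power ≈ 0.98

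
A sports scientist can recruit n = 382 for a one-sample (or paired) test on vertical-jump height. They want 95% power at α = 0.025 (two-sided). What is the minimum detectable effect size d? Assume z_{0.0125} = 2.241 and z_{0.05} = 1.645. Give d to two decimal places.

For a single sample (or paired design) of n = 382: d_min = (z_{α/2} + z_β)/√n.
z-sum = 2.241 + 1.645 = 3.886.
d_min = 3.886 / √382 = 3.886 / 19.545 = 0.199.

d_min ≈ 0.20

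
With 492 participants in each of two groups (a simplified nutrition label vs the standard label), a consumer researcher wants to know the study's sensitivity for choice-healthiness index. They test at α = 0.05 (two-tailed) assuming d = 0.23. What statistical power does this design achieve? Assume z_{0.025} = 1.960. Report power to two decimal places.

For two equal groups, power = Φ(d·√(n/2) − z_{α/2}).
d·√(n/2) = 0.23 × √(492/2) = 0.23 × 15.684 = 3.607.
z_β = 3.607 − 1.960 = 1.647.
Power = Φ(1.647) = 0.950.

power ≈ 0.95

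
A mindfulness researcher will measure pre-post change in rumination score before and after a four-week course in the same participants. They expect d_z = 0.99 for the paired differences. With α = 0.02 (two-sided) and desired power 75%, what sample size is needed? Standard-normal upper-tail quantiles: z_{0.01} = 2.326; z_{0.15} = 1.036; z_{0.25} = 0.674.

n = 10 pairs

For a paired (one-sample on differences) test: n = ((z_{α/2} + z_β) / d)².
z_{α/2} + z_β = 2.326 + 0.674 = 3.000.
n = (3.000 / 0.99)² = 3.030² = 9.18.
Round up.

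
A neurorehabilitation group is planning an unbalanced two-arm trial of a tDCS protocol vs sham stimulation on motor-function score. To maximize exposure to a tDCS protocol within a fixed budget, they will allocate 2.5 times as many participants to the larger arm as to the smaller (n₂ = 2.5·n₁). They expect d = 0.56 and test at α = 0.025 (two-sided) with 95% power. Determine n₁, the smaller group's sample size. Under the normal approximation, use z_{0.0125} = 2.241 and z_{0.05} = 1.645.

n₁ = 68

With allocation ratio k = n₂/n₁ = 2.5, Var(x̄₁−x̄₂) = σ²(1/n₁ + 1/(k·n₁)) = σ²·(k+1)/(k·n₁).
So n₁ = (1 + 1/k)·((z_{α/2} + z_β)/d)² = 1.400 × (3.886/0.56)².
n₁ = 1.400 × 48.15 = 67.4.
Round up: n₁ = 68, giving n₂ = 2.5 × 68 = 170.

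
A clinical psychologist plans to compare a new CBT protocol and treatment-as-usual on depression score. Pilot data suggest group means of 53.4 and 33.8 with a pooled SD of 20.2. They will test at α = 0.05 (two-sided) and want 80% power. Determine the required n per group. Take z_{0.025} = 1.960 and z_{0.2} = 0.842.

Cohen's d = |M₁ − M₂| / SD_pooled = |53.4 − 33.8| / 20.2 = 19.6 / 20.2 = 0.970.
For two independent groups with equal n: n = 2·((z_{α/2} + z_β) / d)².
z_{α/2} + z_β = 1.960 + 0.842 = 2.802.
n = 2 × (2.802 / 0.970)² = 2 × 2.889² = 2 × 8.34 = 16.7.
Round up to the next whole participant.

n = 17 per group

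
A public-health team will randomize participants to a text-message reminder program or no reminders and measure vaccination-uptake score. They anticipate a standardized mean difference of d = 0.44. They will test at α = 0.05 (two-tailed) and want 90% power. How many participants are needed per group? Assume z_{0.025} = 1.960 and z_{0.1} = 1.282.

For two independent groups with equal n: n = 2·((z_{α/2} + z_β) / d)².
z_{α/2} + z_β = 1.960 + 1.282 = 3.242.
n = 2 × (3.242 / 0.44)² = 2 × 7.368² = 2 × 54.29 = 108.6.
Round up to the next whole participant.

n = 109 per group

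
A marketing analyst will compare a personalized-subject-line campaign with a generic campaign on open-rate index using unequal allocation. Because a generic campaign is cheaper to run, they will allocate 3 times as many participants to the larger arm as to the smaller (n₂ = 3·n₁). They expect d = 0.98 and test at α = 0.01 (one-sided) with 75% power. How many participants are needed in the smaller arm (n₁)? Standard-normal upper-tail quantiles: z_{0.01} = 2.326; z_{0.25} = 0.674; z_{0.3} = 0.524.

n₁ = 13

With allocation ratio k = n₂/n₁ = 3, Var(x̄₁−x̄₂) = σ²(1/n₁ + 1/(k·n₁)) = σ²·(k+1)/(k·n₁).
So n₁ = (1 + 1/k)·((z_{α} + z_β)/d)² = 1.333 × (3.000/0.98)².
n₁ = 1.333 × 9.37 = 12.5.
Round up: n₁ = 13, giving n₂ = 3 × 13 = 39.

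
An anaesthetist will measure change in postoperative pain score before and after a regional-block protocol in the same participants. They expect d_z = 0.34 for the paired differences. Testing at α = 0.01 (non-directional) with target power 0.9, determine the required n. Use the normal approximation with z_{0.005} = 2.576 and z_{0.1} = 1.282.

For a paired (one-sample on differences) test: n = ((z_{α/2} + z_β) / d)².
z_{α/2} + z_β = 2.576 + 1.282 = 3.858.
n = (3.858 / 0.34)² = 11.347² = 128.76.
Round up.

n = 129 pairs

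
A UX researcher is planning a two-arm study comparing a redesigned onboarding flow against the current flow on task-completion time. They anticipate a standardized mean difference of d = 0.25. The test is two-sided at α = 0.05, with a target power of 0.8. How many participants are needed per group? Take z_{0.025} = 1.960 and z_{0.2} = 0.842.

n = 252 per group

For two independent groups with equal n: n = 2·((z_{α/2} + z_β) / d)².
z_{α/2} + z_β = 1.960 + 0.842 = 2.802.
n = 2 × (2.802 / 0.25)² = 2 × 11.208² = 2 × 125.62 = 251.2.
Round up to the next whole participant.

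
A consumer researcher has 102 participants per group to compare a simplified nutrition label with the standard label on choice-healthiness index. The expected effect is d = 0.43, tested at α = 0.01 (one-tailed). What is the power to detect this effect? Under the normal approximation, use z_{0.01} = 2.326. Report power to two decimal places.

For two equal groups, power = Φ(d·√(n/2) − z_{α}).
d·√(n/2) = 0.43 × √(102/2) = 0.43 × 7.141 = 3.071.
z_β = 3.071 − 2.326 = 0.745.
Power = Φ(0.745) = 0.772.

power ≈ 0.77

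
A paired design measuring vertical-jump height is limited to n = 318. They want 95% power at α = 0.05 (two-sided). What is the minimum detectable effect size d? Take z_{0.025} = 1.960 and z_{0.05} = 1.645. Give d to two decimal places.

d_min ≈ 0.20

For a single sample (or paired design) of n = 318: d_min = (z_{α/2} + z_β)/√n.
z-sum = 1.960 + 1.645 = 3.605.
d_min = 3.605 / √318 = 3.605 / 17.833 = 0.202.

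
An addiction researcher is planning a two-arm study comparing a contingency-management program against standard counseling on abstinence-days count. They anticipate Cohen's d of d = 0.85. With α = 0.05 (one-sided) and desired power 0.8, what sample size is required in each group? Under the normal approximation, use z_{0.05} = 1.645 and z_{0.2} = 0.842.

n = 18 per group

For two independent groups with equal n: n = 2·((z_{α} + z_β) / d)².
z_{α} + z_β = 1.645 + 0.842 = 2.487.
n = 2 × (2.487 / 0.85)² = 2 × 2.926² = 2 × 8.56 = 17.1.
Round up to the next whole participant.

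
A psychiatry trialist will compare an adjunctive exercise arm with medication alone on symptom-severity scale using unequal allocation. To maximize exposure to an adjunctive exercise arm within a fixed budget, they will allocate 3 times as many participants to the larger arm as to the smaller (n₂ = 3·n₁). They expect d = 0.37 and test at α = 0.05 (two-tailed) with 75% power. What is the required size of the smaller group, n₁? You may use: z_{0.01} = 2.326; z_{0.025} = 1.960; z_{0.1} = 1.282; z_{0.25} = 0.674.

n₁ = 68

With allocation ratio k = n₂/n₁ = 3, Var(x̄₁−x̄₂) = σ²(1/n₁ + 1/(k·n₁)) = σ²·(k+1)/(k·n₁).
So n₁ = (1 + 1/k)·((z_{α/2} + z_β)/d)² = 1.333 × (2.634/0.37)².
n₁ = 1.333 × 50.68 = 67.6.
Round up: n₁ = 68, giving n₂ = 3 × 68 = 204.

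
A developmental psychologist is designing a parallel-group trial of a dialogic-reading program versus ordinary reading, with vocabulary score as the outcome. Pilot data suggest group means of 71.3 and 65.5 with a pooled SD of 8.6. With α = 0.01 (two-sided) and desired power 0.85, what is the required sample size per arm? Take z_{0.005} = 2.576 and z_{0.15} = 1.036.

n = 58 per group

Cohen's d = |M₁ − M₂| / SD_pooled = |71.3 − 65.5| / 8.6 = 5.8 / 8.6 = 0.674.
For two independent groups with equal n: n = 2·((z_{α/2} + z_β) / d)².
z_{α/2} + z_β = 2.576 + 1.036 = 3.612.
n = 2 × (3.612 / 0.674)² = 2 × 5.359² = 2 × 28.72 = 57.4.
Round up to the next whole participant.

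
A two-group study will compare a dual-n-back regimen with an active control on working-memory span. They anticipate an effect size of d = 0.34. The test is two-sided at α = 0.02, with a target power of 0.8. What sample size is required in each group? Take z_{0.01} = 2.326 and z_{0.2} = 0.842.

n = 174 per group

For two independent groups with equal n: n = 2·((z_{α/2} + z_β) / d)².
z_{α/2} + z_β = 2.326 + 0.842 = 3.168.
n = 2 × (3.168 / 0.34)² = 2 × 9.318² = 2 × 86.82 = 173.6.
Round up to the next whole participant.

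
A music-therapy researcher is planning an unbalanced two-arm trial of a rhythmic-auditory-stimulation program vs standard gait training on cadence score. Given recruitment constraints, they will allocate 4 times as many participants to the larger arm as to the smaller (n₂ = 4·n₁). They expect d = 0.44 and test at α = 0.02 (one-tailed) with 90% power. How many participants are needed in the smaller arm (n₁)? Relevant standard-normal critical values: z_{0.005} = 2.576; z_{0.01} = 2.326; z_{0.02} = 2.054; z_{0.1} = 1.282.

n₁ = 72

With allocation ratio k = n₂/n₁ = 4, Var(x̄₁−x̄₂) = σ²(1/n₁ + 1/(k·n₁)) = σ²·(k+1)/(k·n₁).
So n₁ = (1 + 1/k)·((z_{α} + z_β)/d)² = 1.250 × (3.336/0.44)².
n₁ = 1.250 × 57.48 = 71.9.
Round up: n₁ = 72, giving n₂ = 4 × 72 = 288.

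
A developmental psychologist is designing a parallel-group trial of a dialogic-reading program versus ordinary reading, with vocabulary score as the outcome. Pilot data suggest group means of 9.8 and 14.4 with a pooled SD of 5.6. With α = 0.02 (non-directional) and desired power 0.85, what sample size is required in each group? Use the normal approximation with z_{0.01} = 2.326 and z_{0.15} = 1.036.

n = 34 per group

Cohen's d = |M₁ − M₂| / SD_pooled = |9.8 − 14.4| / 5.6 = 4.6 / 5.6 = 0.821.
For two independent groups with equal n: n = 2·((z_{α/2} + z_β) / d)².
z_{α/2} + z_β = 2.326 + 1.036 = 3.362.
n = 2 × (3.362 / 0.821)² = 2 × 4.095² = 2 × 16.77 = 33.5.
Round up to the next whole participant.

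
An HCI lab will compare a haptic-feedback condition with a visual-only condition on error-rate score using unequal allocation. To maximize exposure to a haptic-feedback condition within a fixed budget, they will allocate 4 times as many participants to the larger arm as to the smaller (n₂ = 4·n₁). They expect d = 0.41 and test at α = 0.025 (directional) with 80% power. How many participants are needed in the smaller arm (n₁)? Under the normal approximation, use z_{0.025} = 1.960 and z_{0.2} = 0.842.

n₁ = 59

With allocation ratio k = n₂/n₁ = 4, Var(x̄₁−x̄₂) = σ²(1/n₁ + 1/(k·n₁)) = σ²·(k+1)/(k·n₁).
So n₁ = (1 + 1/k)·((z_{α} + z_β)/d)² = 1.250 × (2.802/0.41)².
n₁ = 1.250 × 46.71 = 58.4.
Round up: n₁ = 59, giving n₂ = 4 × 59 = 236.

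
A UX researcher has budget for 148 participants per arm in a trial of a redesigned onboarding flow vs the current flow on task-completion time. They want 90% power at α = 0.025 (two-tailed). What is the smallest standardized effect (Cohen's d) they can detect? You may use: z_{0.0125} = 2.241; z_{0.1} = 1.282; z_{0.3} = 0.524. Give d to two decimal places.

For two independent groups of n = 148 each: d_min = (z_{α/2} + z_β)·√(2/n).
z-sum = 2.241 + 1.282 = 3.523.
d_min = 3.523 × √(2/148) = 3.523 × 0.1162 = 0.410.

d_min ≈ 0.41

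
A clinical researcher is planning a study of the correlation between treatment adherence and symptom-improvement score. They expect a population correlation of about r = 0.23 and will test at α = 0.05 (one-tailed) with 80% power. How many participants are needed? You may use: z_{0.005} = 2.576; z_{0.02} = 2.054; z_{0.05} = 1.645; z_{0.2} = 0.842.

n = 116

Fisher's z: C = ½·ln((1+r)/(1−r)) = ½·ln(1.5974) = 0.2342.
n = ((z_{α} + z_β)/C)² + 3.
(1.645 + 0.842) / 0.2342 = 2.487 / 0.2342 = 10.619.
n = 10.619² + 3 = 112.77 + 3 = 115.8.
Round up.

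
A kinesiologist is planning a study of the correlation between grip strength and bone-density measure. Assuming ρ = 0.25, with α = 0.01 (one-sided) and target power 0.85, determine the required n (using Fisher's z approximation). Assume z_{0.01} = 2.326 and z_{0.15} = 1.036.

Fisher's z: C = ½·ln((1+r)/(1−r)) = ½·ln(1.6667) = 0.2554.
n = ((z_{α} + z_β)/C)² + 3.
(2.326 + 1.036) / 0.2554 = 3.362 / 0.2554 = 13.164.
n = 13.164² + 3 = 173.28 + 3 = 176.3.
Round up.

n = 177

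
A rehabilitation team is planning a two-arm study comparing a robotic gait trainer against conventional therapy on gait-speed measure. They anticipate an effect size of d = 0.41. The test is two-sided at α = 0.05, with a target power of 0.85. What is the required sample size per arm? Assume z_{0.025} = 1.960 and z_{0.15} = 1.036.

For two independent groups with equal n: n = 2·((z_{α/2} + z_β) / d)².
z_{α/2} + z_β = 1.960 + 1.036 = 2.996.
n = 2 × (2.996 / 0.41)² = 2 × 7.307² = 2 × 53.40 = 106.8.
Round up to the next whole participant.

n = 107 per group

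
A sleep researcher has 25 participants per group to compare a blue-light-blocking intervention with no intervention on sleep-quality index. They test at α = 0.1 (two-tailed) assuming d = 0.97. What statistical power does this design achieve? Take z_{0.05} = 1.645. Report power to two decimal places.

power ≈ 0.96

For two equal groups, power = Φ(d·√(n/2) − z_{α/2}).
d·√(n/2) = 0.97 × √(25/2) = 0.97 × 3.536 = 3.429.
z_β = 3.429 − 1.645 = 1.784.
Power = Φ(1.784) = 0.963.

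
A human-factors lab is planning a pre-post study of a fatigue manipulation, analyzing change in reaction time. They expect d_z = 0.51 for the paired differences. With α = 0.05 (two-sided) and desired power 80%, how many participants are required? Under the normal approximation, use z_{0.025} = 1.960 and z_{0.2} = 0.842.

n = 31 pairs

For a paired (one-sample on differences) test: n = ((z_{α/2} + z_β) / d)².
z_{α/2} + z_β = 1.960 + 0.842 = 2.802.
n = (2.802 / 0.51)² = 5.494² = 30.19.
Round up.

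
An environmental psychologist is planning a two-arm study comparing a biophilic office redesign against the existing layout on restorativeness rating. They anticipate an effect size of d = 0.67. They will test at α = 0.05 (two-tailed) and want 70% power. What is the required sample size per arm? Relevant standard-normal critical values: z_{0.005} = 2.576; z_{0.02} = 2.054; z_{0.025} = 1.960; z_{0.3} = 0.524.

For two independent groups with equal n: n = 2·((z_{α/2} + z_β) / d)².
z_{α/2} + z_β = 1.960 + 0.524 = 2.484.
n = 2 × (2.484 / 0.67)² = 2 × 3.707² = 2 × 13.75 = 27.5.
Round up to the next whole participant.

n = 28 per group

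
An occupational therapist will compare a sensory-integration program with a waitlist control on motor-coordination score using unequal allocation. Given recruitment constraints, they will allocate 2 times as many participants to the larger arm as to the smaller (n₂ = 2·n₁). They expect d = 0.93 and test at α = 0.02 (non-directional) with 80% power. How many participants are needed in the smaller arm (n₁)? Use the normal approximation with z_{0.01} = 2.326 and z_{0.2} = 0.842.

n₁ = 18

With allocation ratio k = n₂/n₁ = 2, Var(x̄₁−x̄₂) = σ²(1/n₁ + 1/(k·n₁)) = σ²·(k+1)/(k·n₁).
So n₁ = (1 + 1/k)·((z_{α/2} + z_β)/d)² = 1.500 × (3.168/0.93)².
n₁ = 1.500 × 11.60 = 17.4.
Round up: n₁ = 18, giving n₂ = 2 × 18 = 36.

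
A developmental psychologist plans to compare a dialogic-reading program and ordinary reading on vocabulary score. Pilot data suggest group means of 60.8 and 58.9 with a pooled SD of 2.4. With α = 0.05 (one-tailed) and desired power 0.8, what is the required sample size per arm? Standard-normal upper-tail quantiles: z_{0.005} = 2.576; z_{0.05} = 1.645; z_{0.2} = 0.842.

Cohen's d = |M₁ − M₂| / SD_pooled = |60.8 − 58.9| / 2.4 = 1.9 / 2.4 = 0.792.
For two independent groups with equal n: n = 2·((z_{α} + z_β) / d)².
z_{α} + z_β = 1.645 + 0.842 = 2.487.
n = 2 × (2.487 / 0.792)² = 2 × 3.140² = 2 × 9.86 = 19.7.
Round up to the next whole participant.

n = 20 per group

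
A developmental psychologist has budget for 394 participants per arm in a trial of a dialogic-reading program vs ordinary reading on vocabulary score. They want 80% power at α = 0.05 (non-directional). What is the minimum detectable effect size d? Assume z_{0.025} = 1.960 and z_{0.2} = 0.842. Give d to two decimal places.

d_min ≈ 0.20

For two independent groups of n = 394 each: d_min = (z_{α/2} + z_β)·√(2/n).
z-sum = 1.960 + 0.842 = 2.802.
d_min = 2.802 × √(2/394) = 2.802 × 0.0712 = 0.200.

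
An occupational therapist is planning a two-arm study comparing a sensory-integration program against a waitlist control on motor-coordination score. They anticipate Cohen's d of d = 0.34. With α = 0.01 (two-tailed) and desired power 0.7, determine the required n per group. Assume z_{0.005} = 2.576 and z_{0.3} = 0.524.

n = 167 per group

For two independent groups with equal n: n = 2·((z_{α/2} + z_β) / d)².
z_{α/2} + z_β = 2.576 + 0.524 = 3.100.
n = 2 × (3.100 / 0.34)² = 2 × 9.118² = 2 × 83.13 = 166.3.
Round up to the next whole participant.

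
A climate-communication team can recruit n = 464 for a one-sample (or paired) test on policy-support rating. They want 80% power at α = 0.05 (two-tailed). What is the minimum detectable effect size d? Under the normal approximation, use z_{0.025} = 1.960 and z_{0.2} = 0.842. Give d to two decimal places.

For a single sample (or paired design) of n = 464: d_min = (z_{α/2} + z_β)/√n.
z-sum = 1.960 + 0.842 = 2.802.
d_min = 2.802 / √464 = 2.802 / 21.541 = 0.130.

d_min ≈ 0.13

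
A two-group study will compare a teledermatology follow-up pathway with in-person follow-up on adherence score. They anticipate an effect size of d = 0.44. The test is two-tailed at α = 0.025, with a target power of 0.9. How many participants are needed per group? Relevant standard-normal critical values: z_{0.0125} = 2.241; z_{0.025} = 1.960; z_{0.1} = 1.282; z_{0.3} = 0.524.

n = 129 per group

For two independent groups with equal n: n = 2·((z_{α/2} + z_β) / d)².
z_{α/2} + z_β = 2.241 + 1.282 = 3.523.
n = 2 × (3.523 / 0.44)² = 2 × 8.007² = 2 × 64.11 = 128.2.
Round up to the next whole participant.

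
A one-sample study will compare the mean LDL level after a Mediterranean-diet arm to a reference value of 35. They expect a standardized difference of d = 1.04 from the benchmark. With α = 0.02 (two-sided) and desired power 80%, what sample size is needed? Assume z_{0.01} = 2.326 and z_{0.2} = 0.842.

n = 10

For a one-sample test: n = ((z_{α/2} + z_β) / d)².
z_{α/2} + z_β = 2.326 + 0.842 = 3.168.
n = (3.168 / 1.04)² = 3.046² = 9.28.
Round up.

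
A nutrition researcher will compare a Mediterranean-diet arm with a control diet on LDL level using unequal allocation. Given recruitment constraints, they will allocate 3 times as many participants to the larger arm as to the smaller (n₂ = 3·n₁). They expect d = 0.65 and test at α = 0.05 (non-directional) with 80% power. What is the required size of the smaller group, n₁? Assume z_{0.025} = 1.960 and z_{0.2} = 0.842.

n₁ = 25

With allocation ratio k = n₂/n₁ = 3, Var(x̄₁−x̄₂) = σ²(1/n₁ + 1/(k·n₁)) = σ²·(k+1)/(k·n₁).
So n₁ = (1 + 1/k)·((z_{α/2} + z_β)/d)² = 1.333 × (2.802/0.65)².
n₁ = 1.333 × 18.58 = 24.8.
Round up: n₁ = 25, giving n₂ = 3 × 25 = 75.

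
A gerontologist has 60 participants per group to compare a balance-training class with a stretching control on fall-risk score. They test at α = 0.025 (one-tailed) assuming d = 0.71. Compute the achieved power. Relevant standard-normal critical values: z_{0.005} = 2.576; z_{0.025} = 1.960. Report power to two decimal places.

For two equal groups, power = Φ(d·√(n/2) − z_{α}).
d·√(n/2) = 0.71 × √(60/2) = 0.71 × 5.477 = 3.889.
z_β = 3.889 − 1.960 = 1.929.
Power = Φ(1.929) = 0.973.

power ≈ 0.97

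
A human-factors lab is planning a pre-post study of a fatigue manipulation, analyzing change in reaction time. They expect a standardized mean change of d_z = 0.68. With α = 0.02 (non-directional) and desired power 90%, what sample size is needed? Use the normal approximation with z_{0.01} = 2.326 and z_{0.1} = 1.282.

n = 29 pairs

For a paired (one-sample on differences) test: n = ((z_{α/2} + z_β) / d)².
z_{α/2} + z_β = 2.326 + 1.282 = 3.608.
n = (3.608 / 0.68)² = 5.306² = 28.15.
Round up.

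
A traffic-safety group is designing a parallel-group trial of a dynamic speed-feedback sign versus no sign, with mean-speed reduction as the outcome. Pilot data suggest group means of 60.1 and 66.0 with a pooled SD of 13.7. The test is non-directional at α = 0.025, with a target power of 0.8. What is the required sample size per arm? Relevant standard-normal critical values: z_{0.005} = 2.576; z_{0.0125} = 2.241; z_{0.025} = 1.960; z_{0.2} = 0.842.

n = 103 per group

Cohen's d = |M₁ − M₂| / SD_pooled = |60.1 − 66.0| / 13.7 = 5.9 / 13.7 = 0.431.
For two independent groups with equal n: n = 2·((z_{α/2} + z_β) / d)².
z_{α/2} + z_β = 2.241 + 0.842 = 3.083.
n = 2 × (3.083 / 0.431)² = 2 × 7.153² = 2 × 51.17 = 102.3.
Round up to the next whole participant.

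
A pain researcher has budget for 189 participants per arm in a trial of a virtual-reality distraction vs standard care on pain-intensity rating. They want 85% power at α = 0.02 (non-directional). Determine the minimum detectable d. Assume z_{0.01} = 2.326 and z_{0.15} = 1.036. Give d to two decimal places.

For two independent groups of n = 189 each: d_min = (z_{α/2} + z_β)·√(2/n).
z-sum = 2.326 + 1.036 = 3.362.
d_min = 3.362 × √(2/189) = 3.362 × 0.1029 = 0.346.

d_min ≈ 0.35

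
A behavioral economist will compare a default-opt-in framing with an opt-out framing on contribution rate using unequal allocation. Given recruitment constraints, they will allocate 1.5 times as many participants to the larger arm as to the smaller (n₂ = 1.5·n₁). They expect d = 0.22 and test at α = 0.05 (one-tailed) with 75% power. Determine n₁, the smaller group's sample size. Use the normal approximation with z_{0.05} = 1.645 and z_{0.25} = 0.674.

With allocation ratio k = n₂/n₁ = 1.5, Var(x̄₁−x̄₂) = σ²(1/n₁ + 1/(k·n₁)) = σ²·(k+1)/(k·n₁).
So n₁ = (1 + 1/k)·((z_{α} + z_β)/d)² = 1.667 × (2.319/0.22)².
n₁ = 1.667 × 111.11 = 185.2.
Round up: n₁ = 186, giving n₂ = 1.5 × 186 = 279.

n₁ = 186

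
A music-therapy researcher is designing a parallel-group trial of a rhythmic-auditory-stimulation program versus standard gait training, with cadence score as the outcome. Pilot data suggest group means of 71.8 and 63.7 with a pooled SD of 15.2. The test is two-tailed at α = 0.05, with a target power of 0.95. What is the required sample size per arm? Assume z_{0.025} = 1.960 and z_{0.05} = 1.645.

n = 92 per group

Cohen's d = |M₁ − M₂| / SD_pooled = |71.8 − 63.7| / 15.2 = 8.1 / 15.2 = 0.533.
For two independent groups with equal n: n = 2·((z_{α/2} + z_β) / d)².
z_{α/2} + z_β = 1.960 + 1.645 = 3.605.
n = 2 × (3.605 / 0.533)² = 2 × 6.764² = 2 × 45.75 = 91.5.
Round up to the next whole participant.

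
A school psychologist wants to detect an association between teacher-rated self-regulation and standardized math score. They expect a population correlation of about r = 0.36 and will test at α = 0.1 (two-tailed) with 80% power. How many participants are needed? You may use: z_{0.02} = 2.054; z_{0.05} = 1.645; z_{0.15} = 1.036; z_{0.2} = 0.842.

Fisher's z: C = ½·ln((1+r)/(1−r)) = ½·ln(2.1250) = 0.3769.
n = ((z_{α/2} + z_β)/C)² + 3.
(1.645 + 0.842) / 0.3769 = 2.487 / 0.3769 = 6.599.
n = 6.599² + 3 = 43.54 + 3 = 46.5.
Round up.

n = 47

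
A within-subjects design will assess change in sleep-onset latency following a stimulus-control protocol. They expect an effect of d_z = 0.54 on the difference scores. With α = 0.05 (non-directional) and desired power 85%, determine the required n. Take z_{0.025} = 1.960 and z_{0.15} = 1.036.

n = 31 pairs

For a paired (one-sample on differences) test: n = ((z_{α/2} + z_β) / d)².
z_{α/2} + z_β = 1.960 + 1.036 = 2.996.
n = (2.996 / 0.54)² = 5.548² = 30.78.
Round up.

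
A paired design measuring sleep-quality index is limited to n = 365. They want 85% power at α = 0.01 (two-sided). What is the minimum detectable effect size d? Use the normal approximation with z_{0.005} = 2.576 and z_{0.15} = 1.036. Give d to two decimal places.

d_min ≈ 0.19

For a single sample (or paired design) of n = 365: d_min = (z_{α/2} + z_β)/√n.
z-sum = 2.576 + 1.036 = 3.612.
d_min = 3.612 / √365 = 3.612 / 19.105 = 0.189.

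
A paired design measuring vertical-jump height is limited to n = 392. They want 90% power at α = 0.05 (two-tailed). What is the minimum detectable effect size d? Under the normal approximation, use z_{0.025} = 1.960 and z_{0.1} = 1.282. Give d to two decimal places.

d_min ≈ 0.16

For a single sample (or paired design) of n = 392: d_min = (z_{α/2} + z_β)/√n.
z-sum = 1.960 + 1.282 = 3.242.
d_min = 3.242 / √392 = 3.242 / 19.799 = 0.164.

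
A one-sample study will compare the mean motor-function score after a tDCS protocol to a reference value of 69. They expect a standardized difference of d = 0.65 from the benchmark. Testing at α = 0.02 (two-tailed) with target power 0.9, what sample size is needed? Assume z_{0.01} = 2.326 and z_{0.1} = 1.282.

n = 31

For a one-sample test: n = ((z_{α/2} + z_β) / d)².
z_{α/2} + z_β = 2.326 + 1.282 = 3.608.
n = (3.608 / 0.65)² = 5.551² = 30.81.
Round up.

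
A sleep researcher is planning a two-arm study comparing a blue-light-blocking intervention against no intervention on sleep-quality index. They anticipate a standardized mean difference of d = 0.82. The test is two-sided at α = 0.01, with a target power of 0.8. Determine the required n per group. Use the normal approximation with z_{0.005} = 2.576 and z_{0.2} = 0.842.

For two independent groups with equal n: n = 2·((z_{α/2} + z_β) / d)².
z_{α/2} + z_β = 2.576 + 0.842 = 3.418.
n = 2 × (3.418 / 0.82)² = 2 × 4.168² = 2 × 17.37 = 34.7.
Round up to the next whole participant.

n = 35 per group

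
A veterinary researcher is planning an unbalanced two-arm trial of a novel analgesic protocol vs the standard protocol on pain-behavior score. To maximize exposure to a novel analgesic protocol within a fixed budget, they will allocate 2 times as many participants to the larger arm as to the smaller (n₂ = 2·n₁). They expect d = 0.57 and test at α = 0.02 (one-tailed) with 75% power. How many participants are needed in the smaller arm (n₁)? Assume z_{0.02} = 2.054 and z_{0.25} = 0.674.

n₁ = 35

With allocation ratio k = n₂/n₁ = 2, Var(x̄₁−x̄₂) = σ²(1/n₁ + 1/(k·n₁)) = σ²·(k+1)/(k·n₁).
So n₁ = (1 + 1/k)·((z_{α} + z_β)/d)² = 1.500 × (2.728/0.57)².
n₁ = 1.500 × 22.91 = 34.4.
Round up: n₁ = 35, giving n₂ = 2 × 35 = 70.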